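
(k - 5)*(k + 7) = k^2 + 2*k - 35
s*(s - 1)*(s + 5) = s^3 + 4*s^2 - 5*s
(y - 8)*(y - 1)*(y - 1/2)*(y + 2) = y^4 - 15*y^3/2 - 13*y^2/2 + 21*y - 8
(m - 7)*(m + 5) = m^2 - 2*m - 35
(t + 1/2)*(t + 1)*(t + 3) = t^3 + 9*t^2/2 + 5*t + 3/2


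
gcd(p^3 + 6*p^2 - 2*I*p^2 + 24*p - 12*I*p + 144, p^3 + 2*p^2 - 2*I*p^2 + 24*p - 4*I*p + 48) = p^2 - 2*I*p + 24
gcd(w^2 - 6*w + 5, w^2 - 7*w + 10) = w - 5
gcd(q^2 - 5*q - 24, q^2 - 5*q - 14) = 1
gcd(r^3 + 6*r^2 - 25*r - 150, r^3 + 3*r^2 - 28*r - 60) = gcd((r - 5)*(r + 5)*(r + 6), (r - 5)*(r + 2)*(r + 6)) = r^2 + r - 30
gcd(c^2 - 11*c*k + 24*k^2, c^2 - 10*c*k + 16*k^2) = c - 8*k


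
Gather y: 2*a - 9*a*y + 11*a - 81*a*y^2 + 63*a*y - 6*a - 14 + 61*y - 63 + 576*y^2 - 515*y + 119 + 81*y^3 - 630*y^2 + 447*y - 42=7*a + 81*y^3 + y^2*(-81*a - 54) + y*(54*a - 7)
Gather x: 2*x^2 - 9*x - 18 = 2*x^2 - 9*x - 18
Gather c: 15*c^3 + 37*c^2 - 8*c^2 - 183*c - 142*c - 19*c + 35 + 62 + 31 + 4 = 15*c^3 + 29*c^2 - 344*c + 132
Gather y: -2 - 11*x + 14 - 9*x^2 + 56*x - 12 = -9*x^2 + 45*x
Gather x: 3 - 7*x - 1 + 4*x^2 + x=4*x^2 - 6*x + 2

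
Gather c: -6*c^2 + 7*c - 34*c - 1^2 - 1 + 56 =-6*c^2 - 27*c + 54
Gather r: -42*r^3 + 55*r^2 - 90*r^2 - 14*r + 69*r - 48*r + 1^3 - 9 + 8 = -42*r^3 - 35*r^2 + 7*r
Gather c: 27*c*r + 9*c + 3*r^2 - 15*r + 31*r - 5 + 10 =c*(27*r + 9) + 3*r^2 + 16*r + 5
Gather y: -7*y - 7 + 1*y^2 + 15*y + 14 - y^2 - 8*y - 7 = 0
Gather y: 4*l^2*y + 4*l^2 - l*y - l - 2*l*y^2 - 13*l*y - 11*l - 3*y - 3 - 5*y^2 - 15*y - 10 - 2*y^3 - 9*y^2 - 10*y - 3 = 4*l^2 - 12*l - 2*y^3 + y^2*(-2*l - 14) + y*(4*l^2 - 14*l - 28) - 16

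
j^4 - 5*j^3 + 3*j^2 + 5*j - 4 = (j - 4)*(j - 1)^2*(j + 1)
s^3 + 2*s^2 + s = s*(s + 1)^2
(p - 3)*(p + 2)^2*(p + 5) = p^4 + 6*p^3 - 3*p^2 - 52*p - 60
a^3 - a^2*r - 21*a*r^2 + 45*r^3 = (a - 3*r)^2*(a + 5*r)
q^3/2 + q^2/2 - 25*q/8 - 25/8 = (q/2 + 1/2)*(q - 5/2)*(q + 5/2)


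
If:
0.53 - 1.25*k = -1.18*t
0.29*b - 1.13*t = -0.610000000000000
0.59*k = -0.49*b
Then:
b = -0.87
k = 0.72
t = 0.32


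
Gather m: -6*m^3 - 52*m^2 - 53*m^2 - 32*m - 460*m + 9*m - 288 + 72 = -6*m^3 - 105*m^2 - 483*m - 216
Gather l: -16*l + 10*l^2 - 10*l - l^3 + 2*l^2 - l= -l^3 + 12*l^2 - 27*l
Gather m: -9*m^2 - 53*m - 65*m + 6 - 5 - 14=-9*m^2 - 118*m - 13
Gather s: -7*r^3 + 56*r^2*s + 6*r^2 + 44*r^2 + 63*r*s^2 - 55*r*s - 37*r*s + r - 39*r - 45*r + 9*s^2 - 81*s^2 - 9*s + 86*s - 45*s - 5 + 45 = -7*r^3 + 50*r^2 - 83*r + s^2*(63*r - 72) + s*(56*r^2 - 92*r + 32) + 40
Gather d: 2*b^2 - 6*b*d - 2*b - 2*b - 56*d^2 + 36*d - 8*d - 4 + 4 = 2*b^2 - 4*b - 56*d^2 + d*(28 - 6*b)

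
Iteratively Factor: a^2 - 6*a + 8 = (a - 2)*(a - 4)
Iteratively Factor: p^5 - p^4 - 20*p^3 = (p)*(p^4 - p^3 - 20*p^2) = p*(p - 5)*(p^3 + 4*p^2) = p*(p - 5)*(p + 4)*(p^2) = p^2*(p - 5)*(p + 4)*(p)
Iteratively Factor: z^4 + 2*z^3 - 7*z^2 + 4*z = (z)*(z^3 + 2*z^2 - 7*z + 4) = z*(z + 4)*(z^2 - 2*z + 1) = z*(z - 1)*(z + 4)*(z - 1)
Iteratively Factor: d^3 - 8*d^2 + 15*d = (d)*(d^2 - 8*d + 15) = d*(d - 3)*(d - 5)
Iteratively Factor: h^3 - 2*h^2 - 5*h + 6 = (h - 3)*(h^2 + h - 2) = (h - 3)*(h + 2)*(h - 1)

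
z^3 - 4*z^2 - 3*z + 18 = (z - 3)^2*(z + 2)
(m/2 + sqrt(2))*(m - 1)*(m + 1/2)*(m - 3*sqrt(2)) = m^4/2 - sqrt(2)*m^3/2 - m^3/4 - 25*m^2/4 + sqrt(2)*m^2/4 + sqrt(2)*m/4 + 3*m + 3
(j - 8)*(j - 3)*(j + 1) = j^3 - 10*j^2 + 13*j + 24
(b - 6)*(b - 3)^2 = b^3 - 12*b^2 + 45*b - 54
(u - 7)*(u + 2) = u^2 - 5*u - 14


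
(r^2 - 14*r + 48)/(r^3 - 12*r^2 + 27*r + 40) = (r - 6)/(r^2 - 4*r - 5)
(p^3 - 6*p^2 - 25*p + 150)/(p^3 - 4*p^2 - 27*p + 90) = (p - 5)/(p - 3)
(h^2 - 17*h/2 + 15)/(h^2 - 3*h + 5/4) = 2*(h - 6)/(2*h - 1)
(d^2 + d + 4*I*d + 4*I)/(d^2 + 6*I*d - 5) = (d^2 + d + 4*I*d + 4*I)/(d^2 + 6*I*d - 5)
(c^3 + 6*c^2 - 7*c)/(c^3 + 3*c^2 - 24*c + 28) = c*(c - 1)/(c^2 - 4*c + 4)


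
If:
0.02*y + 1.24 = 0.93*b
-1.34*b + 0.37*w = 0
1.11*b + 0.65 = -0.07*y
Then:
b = 0.85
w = 3.06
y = -22.69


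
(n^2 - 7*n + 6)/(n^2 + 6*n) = (n^2 - 7*n + 6)/(n*(n + 6))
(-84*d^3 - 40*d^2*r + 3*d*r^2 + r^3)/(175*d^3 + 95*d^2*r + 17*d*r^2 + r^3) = (-12*d^2 - 4*d*r + r^2)/(25*d^2 + 10*d*r + r^2)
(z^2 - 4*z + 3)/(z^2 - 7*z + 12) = (z - 1)/(z - 4)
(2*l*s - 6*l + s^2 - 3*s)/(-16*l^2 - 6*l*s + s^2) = (s - 3)/(-8*l + s)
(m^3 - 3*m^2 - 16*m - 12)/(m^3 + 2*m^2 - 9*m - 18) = (m^2 - 5*m - 6)/(m^2 - 9)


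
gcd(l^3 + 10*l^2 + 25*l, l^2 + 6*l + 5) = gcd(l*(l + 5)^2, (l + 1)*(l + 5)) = l + 5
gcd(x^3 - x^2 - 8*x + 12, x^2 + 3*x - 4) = 1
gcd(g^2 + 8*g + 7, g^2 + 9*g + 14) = g + 7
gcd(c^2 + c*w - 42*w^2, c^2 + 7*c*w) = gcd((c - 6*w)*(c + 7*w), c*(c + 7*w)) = c + 7*w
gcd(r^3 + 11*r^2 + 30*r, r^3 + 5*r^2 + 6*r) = r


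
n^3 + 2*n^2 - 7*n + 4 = (n - 1)^2*(n + 4)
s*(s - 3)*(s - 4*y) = s^3 - 4*s^2*y - 3*s^2 + 12*s*y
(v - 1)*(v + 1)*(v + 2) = v^3 + 2*v^2 - v - 2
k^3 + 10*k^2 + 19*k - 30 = (k - 1)*(k + 5)*(k + 6)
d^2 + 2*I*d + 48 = (d - 6*I)*(d + 8*I)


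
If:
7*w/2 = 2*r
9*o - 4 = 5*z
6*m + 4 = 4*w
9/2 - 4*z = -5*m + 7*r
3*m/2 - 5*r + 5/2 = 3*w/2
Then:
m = -62/111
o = 1621/3996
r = 21/74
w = 6/37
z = -31/444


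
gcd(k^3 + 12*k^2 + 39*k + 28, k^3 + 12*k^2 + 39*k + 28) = k^3 + 12*k^2 + 39*k + 28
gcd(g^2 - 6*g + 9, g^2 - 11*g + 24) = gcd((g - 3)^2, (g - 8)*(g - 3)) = g - 3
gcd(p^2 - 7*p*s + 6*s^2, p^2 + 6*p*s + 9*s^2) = 1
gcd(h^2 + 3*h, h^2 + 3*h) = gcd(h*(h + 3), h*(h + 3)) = h^2 + 3*h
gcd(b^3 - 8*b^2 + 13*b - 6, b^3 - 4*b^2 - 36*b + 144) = b - 6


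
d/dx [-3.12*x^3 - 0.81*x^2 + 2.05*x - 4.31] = -9.36*x^2 - 1.62*x + 2.05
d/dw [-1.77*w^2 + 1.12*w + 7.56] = 1.12 - 3.54*w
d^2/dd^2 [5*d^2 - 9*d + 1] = 10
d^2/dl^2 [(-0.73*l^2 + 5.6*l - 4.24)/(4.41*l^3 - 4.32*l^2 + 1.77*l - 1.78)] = (-28.394226*l^6 + 653.45616*l^5 - 1595.450682*l^4 + 1322.639748*l^3 - 112.161456*l^2 - 263.545056*l + 69.301672)/(85.766121*l^9 - 252.047376*l^8 + 350.172963*l^7 - 386.798166*l^6 + 344.012427*l^5 - 223.624476*l^4 + 129.126717*l^3 - 57.79215*l^2 + 16.824204*l - 5.639752)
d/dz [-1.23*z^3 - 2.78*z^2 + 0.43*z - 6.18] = -3.69*z^2 - 5.56*z + 0.43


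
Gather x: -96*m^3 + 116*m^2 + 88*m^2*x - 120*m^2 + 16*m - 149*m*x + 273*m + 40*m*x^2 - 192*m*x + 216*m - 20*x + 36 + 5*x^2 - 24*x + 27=-96*m^3 - 4*m^2 + 505*m + x^2*(40*m + 5) + x*(88*m^2 - 341*m - 44) + 63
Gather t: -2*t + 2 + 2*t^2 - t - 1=2*t^2 - 3*t + 1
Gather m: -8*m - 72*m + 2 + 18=20 - 80*m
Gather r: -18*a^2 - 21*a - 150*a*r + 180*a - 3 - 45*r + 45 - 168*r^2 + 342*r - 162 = -18*a^2 + 159*a - 168*r^2 + r*(297 - 150*a) - 120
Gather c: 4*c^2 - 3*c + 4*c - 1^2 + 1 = 4*c^2 + c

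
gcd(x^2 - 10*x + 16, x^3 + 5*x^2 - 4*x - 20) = x - 2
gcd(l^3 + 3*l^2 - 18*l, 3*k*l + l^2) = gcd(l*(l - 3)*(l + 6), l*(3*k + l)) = l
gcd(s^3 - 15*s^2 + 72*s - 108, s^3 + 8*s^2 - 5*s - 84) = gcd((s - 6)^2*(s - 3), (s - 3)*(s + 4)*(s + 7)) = s - 3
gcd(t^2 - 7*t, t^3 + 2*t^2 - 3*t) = t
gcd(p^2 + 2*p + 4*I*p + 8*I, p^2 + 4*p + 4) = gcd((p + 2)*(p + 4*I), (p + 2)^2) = p + 2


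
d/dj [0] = 0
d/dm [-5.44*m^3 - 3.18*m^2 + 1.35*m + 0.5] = -16.32*m^2 - 6.36*m + 1.35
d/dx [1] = 0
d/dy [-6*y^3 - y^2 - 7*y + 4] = -18*y^2 - 2*y - 7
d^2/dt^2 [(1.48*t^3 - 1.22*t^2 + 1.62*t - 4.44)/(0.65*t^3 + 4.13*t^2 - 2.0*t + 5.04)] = (-8.97702000000001*t^6 + 15.6507000000001*t^5 - 64.11522*t^4 - 145.203836*t^3 - 420.592392*t^2 + 330.561504*t + 119.998272)/(0.274625*t^9 + 5.234775*t^8 + 30.725955*t^7 + 44.619197*t^6 - 13.36212*t^5 + 268.148328*t^4 - 208.24928*t^3 + 375.205824*t^2 - 152.4096*t + 128.024064)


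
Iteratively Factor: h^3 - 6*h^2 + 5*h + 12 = (h - 3)*(h^2 - 3*h - 4) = (h - 4)*(h - 3)*(h + 1)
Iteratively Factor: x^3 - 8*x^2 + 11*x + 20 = (x - 4)*(x^2 - 4*x - 5) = (x - 5)*(x - 4)*(x + 1)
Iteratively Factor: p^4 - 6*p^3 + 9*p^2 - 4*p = (p - 4)*(p^3 - 2*p^2 + p) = p*(p - 4)*(p^2 - 2*p + 1) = p*(p - 4)*(p - 1)*(p - 1)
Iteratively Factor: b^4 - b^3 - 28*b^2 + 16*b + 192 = (b + 4)*(b^3 - 5*b^2 - 8*b + 48) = (b - 4)*(b + 4)*(b^2 - b - 12) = (b - 4)^2*(b + 4)*(b + 3)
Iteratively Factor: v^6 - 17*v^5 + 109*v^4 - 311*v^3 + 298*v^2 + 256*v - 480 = (v - 4)*(v^5 - 13*v^4 + 57*v^3 - 83*v^2 - 34*v + 120) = (v - 5)*(v - 4)*(v^4 - 8*v^3 + 17*v^2 + 2*v - 24) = (v - 5)*(v - 4)^2*(v^3 - 4*v^2 + v + 6) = (v - 5)*(v - 4)^2*(v + 1)*(v^2 - 5*v + 6) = (v - 5)*(v - 4)^2*(v - 2)*(v + 1)*(v - 3)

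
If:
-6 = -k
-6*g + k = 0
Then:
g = 1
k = 6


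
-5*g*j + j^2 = j*(-5*g + j)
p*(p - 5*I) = p^2 - 5*I*p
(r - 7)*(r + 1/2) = r^2 - 13*r/2 - 7/2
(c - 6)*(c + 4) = c^2 - 2*c - 24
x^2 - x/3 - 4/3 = (x - 4/3)*(x + 1)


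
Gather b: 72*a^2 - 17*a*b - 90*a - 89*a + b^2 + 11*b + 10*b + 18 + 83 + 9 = 72*a^2 - 179*a + b^2 + b*(21 - 17*a) + 110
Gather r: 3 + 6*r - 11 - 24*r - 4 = -18*r - 12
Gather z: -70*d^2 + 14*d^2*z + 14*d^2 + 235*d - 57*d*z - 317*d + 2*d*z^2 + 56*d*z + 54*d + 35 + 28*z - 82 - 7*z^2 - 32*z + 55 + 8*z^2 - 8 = -56*d^2 - 28*d + z^2*(2*d + 1) + z*(14*d^2 - d - 4)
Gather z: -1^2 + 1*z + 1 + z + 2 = 2*z + 2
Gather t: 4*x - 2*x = 2*x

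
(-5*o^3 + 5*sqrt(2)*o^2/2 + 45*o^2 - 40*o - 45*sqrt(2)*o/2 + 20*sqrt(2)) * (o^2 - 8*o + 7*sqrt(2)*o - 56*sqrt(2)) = -5*o^5 - 65*sqrt(2)*o^4/2 + 85*o^4 - 365*o^3 + 1105*sqrt(2)*o^3/2 - 2600*sqrt(2)*o^2 - 275*o^2 + 2800*o + 2080*sqrt(2)*o - 2240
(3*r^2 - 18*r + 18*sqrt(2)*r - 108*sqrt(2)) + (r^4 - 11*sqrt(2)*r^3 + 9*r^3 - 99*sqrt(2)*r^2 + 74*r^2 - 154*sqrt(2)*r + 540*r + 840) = r^4 - 11*sqrt(2)*r^3 + 9*r^3 - 99*sqrt(2)*r^2 + 77*r^2 - 136*sqrt(2)*r + 522*r - 108*sqrt(2) + 840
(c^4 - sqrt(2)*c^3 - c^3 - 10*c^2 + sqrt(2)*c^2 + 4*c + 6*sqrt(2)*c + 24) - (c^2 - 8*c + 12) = c^4 - sqrt(2)*c^3 - c^3 - 11*c^2 + sqrt(2)*c^2 + 6*sqrt(2)*c + 12*c + 12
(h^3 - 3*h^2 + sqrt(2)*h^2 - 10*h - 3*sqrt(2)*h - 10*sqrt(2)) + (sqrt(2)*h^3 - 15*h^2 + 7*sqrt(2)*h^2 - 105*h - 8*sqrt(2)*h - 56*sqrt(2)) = h^3 + sqrt(2)*h^3 - 18*h^2 + 8*sqrt(2)*h^2 - 115*h - 11*sqrt(2)*h - 66*sqrt(2)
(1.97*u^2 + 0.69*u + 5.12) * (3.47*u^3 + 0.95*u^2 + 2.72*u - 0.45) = 6.8359*u^5 + 4.2658*u^4 + 23.7803*u^3 + 5.8543*u^2 + 13.6159*u - 2.304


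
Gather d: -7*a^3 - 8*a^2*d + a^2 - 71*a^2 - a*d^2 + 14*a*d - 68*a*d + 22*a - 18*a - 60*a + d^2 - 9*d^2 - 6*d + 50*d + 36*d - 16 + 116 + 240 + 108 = -7*a^3 - 70*a^2 - 56*a + d^2*(-a - 8) + d*(-8*a^2 - 54*a + 80) + 448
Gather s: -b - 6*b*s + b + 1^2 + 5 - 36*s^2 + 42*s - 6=-36*s^2 + s*(42 - 6*b)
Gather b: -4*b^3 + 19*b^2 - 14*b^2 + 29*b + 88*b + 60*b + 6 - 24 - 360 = -4*b^3 + 5*b^2 + 177*b - 378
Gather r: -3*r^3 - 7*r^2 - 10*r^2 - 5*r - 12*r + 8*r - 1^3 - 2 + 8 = -3*r^3 - 17*r^2 - 9*r + 5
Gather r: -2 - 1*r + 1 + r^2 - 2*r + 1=r^2 - 3*r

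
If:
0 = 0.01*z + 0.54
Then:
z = -54.00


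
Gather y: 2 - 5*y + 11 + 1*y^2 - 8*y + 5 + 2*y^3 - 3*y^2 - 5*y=2*y^3 - 2*y^2 - 18*y + 18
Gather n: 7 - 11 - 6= -10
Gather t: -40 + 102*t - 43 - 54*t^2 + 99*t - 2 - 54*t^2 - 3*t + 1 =-108*t^2 + 198*t - 84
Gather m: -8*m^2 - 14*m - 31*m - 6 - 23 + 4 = -8*m^2 - 45*m - 25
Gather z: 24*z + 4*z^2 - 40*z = 4*z^2 - 16*z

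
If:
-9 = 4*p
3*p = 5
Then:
No Solution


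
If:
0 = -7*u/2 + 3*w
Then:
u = 6*w/7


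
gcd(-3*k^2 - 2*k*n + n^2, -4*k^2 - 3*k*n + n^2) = k + n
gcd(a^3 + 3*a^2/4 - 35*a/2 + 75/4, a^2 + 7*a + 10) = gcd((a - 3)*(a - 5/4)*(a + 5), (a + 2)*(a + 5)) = a + 5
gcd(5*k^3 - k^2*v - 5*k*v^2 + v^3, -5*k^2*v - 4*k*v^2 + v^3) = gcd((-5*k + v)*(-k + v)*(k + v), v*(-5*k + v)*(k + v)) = -5*k^2 - 4*k*v + v^2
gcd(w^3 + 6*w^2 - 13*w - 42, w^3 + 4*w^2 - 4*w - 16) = w + 2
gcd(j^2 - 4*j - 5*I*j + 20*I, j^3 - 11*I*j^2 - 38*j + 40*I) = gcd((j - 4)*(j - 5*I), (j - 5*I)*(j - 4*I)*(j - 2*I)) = j - 5*I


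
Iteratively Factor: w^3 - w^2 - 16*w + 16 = (w + 4)*(w^2 - 5*w + 4) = (w - 4)*(w + 4)*(w - 1)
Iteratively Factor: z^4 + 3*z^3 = (z + 3)*(z^3) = z*(z + 3)*(z^2) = z^2*(z + 3)*(z)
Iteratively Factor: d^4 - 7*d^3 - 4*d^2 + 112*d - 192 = (d + 4)*(d^3 - 11*d^2 + 40*d - 48) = (d - 3)*(d + 4)*(d^2 - 8*d + 16) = (d - 4)*(d - 3)*(d + 4)*(d - 4)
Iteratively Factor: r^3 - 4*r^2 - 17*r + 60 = (r - 3)*(r^2 - r - 20) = (r - 5)*(r - 3)*(r + 4)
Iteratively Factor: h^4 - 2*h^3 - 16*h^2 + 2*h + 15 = (h + 1)*(h^3 - 3*h^2 - 13*h + 15) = (h - 5)*(h + 1)*(h^2 + 2*h - 3) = (h - 5)*(h - 1)*(h + 1)*(h + 3)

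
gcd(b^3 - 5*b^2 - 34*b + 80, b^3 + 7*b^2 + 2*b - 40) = b^2 + 3*b - 10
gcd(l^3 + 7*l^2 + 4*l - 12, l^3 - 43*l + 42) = l - 1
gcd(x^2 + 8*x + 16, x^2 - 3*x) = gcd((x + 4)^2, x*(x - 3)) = 1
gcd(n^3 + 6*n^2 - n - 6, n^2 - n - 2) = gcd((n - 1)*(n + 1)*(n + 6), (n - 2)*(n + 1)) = n + 1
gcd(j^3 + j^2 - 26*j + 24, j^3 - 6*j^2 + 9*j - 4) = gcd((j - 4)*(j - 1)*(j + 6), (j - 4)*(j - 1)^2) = j^2 - 5*j + 4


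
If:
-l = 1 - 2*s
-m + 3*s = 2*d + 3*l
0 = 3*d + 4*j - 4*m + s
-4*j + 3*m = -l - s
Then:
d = 4/5 - 7*s/5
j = 3*s/5 + 4/5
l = 2*s - 1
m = 7/5 - s/5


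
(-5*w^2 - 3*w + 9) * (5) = -25*w^2 - 15*w + 45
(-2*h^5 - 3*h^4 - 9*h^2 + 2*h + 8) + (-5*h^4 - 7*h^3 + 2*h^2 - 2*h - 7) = -2*h^5 - 8*h^4 - 7*h^3 - 7*h^2 + 1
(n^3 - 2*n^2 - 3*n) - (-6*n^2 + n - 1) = n^3 + 4*n^2 - 4*n + 1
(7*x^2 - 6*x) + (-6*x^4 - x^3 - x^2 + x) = -6*x^4 - x^3 + 6*x^2 - 5*x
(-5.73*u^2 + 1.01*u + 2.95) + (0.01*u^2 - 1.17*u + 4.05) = -5.72*u^2 - 0.16*u + 7.0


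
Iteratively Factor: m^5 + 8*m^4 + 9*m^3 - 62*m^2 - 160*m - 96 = (m - 3)*(m^4 + 11*m^3 + 42*m^2 + 64*m + 32) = (m - 3)*(m + 4)*(m^3 + 7*m^2 + 14*m + 8) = (m - 3)*(m + 4)^2*(m^2 + 3*m + 2) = (m - 3)*(m + 2)*(m + 4)^2*(m + 1)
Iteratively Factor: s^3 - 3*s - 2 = (s + 1)*(s^2 - s - 2) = (s + 1)^2*(s - 2)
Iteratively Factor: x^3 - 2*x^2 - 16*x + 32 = (x - 4)*(x^2 + 2*x - 8) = (x - 4)*(x + 4)*(x - 2)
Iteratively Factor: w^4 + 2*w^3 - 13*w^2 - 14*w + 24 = (w + 2)*(w^3 - 13*w + 12) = (w - 3)*(w + 2)*(w^2 + 3*w - 4) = (w - 3)*(w + 2)*(w + 4)*(w - 1)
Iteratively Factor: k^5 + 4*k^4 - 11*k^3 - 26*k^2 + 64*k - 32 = (k + 4)*(k^4 - 11*k^2 + 18*k - 8) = (k - 2)*(k + 4)*(k^3 + 2*k^2 - 7*k + 4) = (k - 2)*(k + 4)^2*(k^2 - 2*k + 1) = (k - 2)*(k - 1)*(k + 4)^2*(k - 1)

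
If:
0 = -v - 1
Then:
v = -1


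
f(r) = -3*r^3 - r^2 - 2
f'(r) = -9*r^2 - 2*r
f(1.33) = -10.83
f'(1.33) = -18.58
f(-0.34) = -2.00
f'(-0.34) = -0.36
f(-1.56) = 6.96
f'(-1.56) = -18.78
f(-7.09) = 1016.93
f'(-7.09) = -438.23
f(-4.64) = 276.16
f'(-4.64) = -184.49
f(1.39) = -11.99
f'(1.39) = -20.17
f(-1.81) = 12.51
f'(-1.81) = -25.86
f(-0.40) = -1.97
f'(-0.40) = -0.64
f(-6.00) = 610.00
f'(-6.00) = -312.00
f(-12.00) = 5038.00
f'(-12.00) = -1272.00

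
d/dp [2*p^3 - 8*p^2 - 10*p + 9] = 6*p^2 - 16*p - 10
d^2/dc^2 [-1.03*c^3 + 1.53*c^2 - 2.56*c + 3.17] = 3.06 - 6.18*c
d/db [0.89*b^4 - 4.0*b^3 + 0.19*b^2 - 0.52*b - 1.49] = 3.56*b^3 - 12.0*b^2 + 0.38*b - 0.52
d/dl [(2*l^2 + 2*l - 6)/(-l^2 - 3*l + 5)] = 4*(-l^2 + 2*l - 2)/(l^4 + 6*l^3 - l^2 - 30*l + 25)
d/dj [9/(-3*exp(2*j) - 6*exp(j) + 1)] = 54*(exp(j) + 1)*exp(j)/(3*exp(2*j) + 6*exp(j) - 1)^2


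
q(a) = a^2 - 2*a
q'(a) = 2*a - 2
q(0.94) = -1.00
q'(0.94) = -0.12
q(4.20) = 9.24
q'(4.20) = 6.40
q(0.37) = -0.60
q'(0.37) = -1.26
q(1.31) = -0.90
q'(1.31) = 0.62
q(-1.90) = 7.41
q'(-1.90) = -5.80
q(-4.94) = 34.28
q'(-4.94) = -11.88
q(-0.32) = 0.74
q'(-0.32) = -2.64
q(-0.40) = 0.96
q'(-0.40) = -2.80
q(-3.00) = 15.00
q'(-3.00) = -8.00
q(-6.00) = 48.00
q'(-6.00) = -14.00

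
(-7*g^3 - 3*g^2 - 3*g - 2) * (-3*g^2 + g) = 21*g^5 + 2*g^4 + 6*g^3 + 3*g^2 - 2*g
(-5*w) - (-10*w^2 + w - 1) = 10*w^2 - 6*w + 1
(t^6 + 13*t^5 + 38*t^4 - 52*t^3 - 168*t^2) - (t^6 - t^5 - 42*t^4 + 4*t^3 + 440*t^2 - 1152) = 14*t^5 + 80*t^4 - 56*t^3 - 608*t^2 + 1152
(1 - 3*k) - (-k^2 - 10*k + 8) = k^2 + 7*k - 7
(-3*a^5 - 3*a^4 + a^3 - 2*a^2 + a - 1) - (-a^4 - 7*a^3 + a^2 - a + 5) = -3*a^5 - 2*a^4 + 8*a^3 - 3*a^2 + 2*a - 6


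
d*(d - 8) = d^2 - 8*d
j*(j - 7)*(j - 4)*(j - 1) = j^4 - 12*j^3 + 39*j^2 - 28*j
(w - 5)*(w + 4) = w^2 - w - 20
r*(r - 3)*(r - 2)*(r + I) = r^4 - 5*r^3 + I*r^3 + 6*r^2 - 5*I*r^2 + 6*I*r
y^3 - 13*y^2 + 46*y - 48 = (y - 8)*(y - 3)*(y - 2)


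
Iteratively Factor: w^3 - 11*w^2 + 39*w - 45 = (w - 3)*(w^2 - 8*w + 15) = (w - 5)*(w - 3)*(w - 3)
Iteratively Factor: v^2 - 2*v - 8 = (v - 4)*(v + 2)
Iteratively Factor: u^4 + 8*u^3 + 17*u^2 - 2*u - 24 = (u + 2)*(u^3 + 6*u^2 + 5*u - 12) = (u + 2)*(u + 3)*(u^2 + 3*u - 4) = (u - 1)*(u + 2)*(u + 3)*(u + 4)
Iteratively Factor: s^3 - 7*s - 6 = (s + 1)*(s^2 - s - 6) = (s + 1)*(s + 2)*(s - 3)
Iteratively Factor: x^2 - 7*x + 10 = (x - 5)*(x - 2)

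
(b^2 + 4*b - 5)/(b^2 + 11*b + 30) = (b - 1)/(b + 6)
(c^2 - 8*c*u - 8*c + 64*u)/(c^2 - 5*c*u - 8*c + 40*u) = (-c + 8*u)/(-c + 5*u)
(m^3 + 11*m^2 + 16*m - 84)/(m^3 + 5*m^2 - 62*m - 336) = (m - 2)/(m - 8)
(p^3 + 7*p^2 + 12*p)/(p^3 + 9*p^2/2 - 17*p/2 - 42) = 2*p*(p + 3)/(2*p^2 + p - 21)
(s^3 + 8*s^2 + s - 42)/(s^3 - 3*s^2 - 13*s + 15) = (s^2 + 5*s - 14)/(s^2 - 6*s + 5)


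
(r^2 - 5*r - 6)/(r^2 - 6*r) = (r + 1)/r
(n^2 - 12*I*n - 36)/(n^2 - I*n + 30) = (n - 6*I)/(n + 5*I)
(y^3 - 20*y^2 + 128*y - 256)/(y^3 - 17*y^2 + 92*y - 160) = (y - 8)/(y - 5)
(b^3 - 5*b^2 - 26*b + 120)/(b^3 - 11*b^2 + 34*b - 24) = (b + 5)/(b - 1)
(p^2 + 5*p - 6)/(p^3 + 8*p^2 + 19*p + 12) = (p^2 + 5*p - 6)/(p^3 + 8*p^2 + 19*p + 12)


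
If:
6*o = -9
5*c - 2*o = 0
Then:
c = -3/5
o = -3/2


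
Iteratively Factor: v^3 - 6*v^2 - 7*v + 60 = (v - 5)*(v^2 - v - 12) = (v - 5)*(v - 4)*(v + 3)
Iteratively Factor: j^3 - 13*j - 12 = (j + 1)*(j^2 - j - 12) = (j + 1)*(j + 3)*(j - 4)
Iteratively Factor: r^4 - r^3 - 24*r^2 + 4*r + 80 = (r - 5)*(r^3 + 4*r^2 - 4*r - 16) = (r - 5)*(r + 2)*(r^2 + 2*r - 8) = (r - 5)*(r - 2)*(r + 2)*(r + 4)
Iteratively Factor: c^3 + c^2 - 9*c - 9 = (c - 3)*(c^2 + 4*c + 3) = (c - 3)*(c + 1)*(c + 3)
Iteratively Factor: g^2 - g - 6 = (g - 3)*(g + 2)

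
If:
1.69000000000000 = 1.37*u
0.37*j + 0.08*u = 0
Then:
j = -0.27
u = 1.23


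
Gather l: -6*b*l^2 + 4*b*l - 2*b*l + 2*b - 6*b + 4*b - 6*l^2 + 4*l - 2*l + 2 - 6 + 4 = l^2*(-6*b - 6) + l*(2*b + 2)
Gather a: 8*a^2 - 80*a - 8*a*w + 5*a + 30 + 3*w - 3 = 8*a^2 + a*(-8*w - 75) + 3*w + 27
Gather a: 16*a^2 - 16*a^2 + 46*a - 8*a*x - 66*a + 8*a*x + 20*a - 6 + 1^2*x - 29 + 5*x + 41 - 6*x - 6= 0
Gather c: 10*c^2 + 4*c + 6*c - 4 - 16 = 10*c^2 + 10*c - 20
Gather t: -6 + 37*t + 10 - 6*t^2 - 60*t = -6*t^2 - 23*t + 4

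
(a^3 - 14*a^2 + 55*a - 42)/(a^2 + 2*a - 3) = (a^2 - 13*a + 42)/(a + 3)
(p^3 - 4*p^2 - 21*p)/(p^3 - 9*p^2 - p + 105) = p/(p - 5)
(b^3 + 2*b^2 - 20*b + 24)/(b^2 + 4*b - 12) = b - 2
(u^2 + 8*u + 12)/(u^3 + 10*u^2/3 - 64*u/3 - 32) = 3*(u + 2)/(3*u^2 - 8*u - 16)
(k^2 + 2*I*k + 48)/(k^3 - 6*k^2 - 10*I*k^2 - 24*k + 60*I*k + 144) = (k + 8*I)/(k^2 + k*(-6 - 4*I) + 24*I)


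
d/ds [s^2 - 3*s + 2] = 2*s - 3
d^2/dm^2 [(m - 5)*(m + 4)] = 2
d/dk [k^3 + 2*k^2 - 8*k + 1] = 3*k^2 + 4*k - 8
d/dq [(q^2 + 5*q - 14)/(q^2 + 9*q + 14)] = 4/(q^2 + 4*q + 4)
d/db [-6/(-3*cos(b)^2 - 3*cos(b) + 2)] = 18*(2*cos(b) + 1)*sin(b)/(3*cos(b)^2 + 3*cos(b) - 2)^2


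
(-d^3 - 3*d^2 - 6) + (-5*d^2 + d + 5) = -d^3 - 8*d^2 + d - 1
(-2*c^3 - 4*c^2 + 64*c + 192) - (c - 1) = -2*c^3 - 4*c^2 + 63*c + 193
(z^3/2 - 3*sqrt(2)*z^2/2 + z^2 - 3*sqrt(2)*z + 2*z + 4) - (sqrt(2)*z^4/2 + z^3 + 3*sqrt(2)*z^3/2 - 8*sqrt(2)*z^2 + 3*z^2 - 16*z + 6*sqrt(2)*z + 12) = -sqrt(2)*z^4/2 - 3*sqrt(2)*z^3/2 - z^3/2 - 2*z^2 + 13*sqrt(2)*z^2/2 - 9*sqrt(2)*z + 18*z - 8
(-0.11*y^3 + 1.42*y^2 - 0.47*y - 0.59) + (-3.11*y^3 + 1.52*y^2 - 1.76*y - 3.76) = -3.22*y^3 + 2.94*y^2 - 2.23*y - 4.35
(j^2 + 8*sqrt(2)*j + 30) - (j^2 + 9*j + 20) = -9*j + 8*sqrt(2)*j + 10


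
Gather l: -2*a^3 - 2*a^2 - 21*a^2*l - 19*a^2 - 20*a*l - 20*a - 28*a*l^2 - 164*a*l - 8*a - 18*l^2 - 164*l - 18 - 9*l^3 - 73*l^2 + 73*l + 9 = -2*a^3 - 21*a^2 - 28*a - 9*l^3 + l^2*(-28*a - 91) + l*(-21*a^2 - 184*a - 91) - 9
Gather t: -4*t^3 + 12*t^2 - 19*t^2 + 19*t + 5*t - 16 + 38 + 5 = -4*t^3 - 7*t^2 + 24*t + 27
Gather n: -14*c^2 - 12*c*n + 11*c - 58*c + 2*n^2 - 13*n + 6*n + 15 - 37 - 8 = -14*c^2 - 47*c + 2*n^2 + n*(-12*c - 7) - 30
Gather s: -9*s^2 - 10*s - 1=-9*s^2 - 10*s - 1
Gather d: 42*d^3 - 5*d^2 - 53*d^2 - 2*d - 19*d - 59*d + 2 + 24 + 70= 42*d^3 - 58*d^2 - 80*d + 96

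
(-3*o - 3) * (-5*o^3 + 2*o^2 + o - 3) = 15*o^4 + 9*o^3 - 9*o^2 + 6*o + 9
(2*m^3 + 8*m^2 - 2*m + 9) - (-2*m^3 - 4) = 4*m^3 + 8*m^2 - 2*m + 13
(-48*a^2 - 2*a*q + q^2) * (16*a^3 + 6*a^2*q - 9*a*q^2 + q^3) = -768*a^5 - 320*a^4*q + 436*a^3*q^2 - 24*a^2*q^3 - 11*a*q^4 + q^5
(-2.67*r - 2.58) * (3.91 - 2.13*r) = 5.6871*r^2 - 4.9443*r - 10.0878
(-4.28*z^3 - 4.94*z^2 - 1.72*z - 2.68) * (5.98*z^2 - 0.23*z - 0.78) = -25.5944*z^5 - 28.5568*z^4 - 5.811*z^3 - 11.7776*z^2 + 1.958*z + 2.0904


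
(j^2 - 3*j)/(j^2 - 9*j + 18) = j/(j - 6)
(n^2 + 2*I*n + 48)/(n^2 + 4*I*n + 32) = (n - 6*I)/(n - 4*I)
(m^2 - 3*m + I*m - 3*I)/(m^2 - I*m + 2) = (m - 3)/(m - 2*I)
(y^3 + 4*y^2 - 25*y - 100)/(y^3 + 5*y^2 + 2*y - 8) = (y^2 - 25)/(y^2 + y - 2)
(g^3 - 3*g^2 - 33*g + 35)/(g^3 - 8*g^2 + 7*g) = (g + 5)/g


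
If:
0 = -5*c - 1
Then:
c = -1/5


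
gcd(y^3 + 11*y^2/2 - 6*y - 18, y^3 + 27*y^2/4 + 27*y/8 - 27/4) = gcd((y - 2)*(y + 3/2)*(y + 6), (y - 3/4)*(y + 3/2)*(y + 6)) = y^2 + 15*y/2 + 9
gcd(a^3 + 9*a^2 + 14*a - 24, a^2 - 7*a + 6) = a - 1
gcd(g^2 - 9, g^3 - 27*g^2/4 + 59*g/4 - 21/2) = g - 3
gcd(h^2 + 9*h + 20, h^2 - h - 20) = h + 4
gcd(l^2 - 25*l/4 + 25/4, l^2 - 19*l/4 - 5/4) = l - 5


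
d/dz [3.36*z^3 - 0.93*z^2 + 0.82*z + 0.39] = 10.08*z^2 - 1.86*z + 0.82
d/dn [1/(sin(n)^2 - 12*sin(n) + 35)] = 2*(6 - sin(n))*cos(n)/(sin(n)^2 - 12*sin(n) + 35)^2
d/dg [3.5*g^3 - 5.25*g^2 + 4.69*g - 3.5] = 10.5*g^2 - 10.5*g + 4.69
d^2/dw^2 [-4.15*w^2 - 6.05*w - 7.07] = -8.30000000000000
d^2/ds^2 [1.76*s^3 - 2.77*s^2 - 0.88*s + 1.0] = 10.56*s - 5.54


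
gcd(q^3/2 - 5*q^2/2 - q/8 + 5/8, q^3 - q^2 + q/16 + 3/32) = q - 1/2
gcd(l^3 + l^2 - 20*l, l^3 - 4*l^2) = l^2 - 4*l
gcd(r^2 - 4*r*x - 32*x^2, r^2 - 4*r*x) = 1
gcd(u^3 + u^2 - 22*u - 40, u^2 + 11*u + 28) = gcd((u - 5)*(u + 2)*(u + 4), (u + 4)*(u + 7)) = u + 4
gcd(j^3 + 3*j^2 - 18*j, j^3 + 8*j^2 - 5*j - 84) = j - 3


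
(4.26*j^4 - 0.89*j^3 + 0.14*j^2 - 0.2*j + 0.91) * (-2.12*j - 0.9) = -9.0312*j^5 - 1.9472*j^4 + 0.5042*j^3 + 0.298*j^2 - 1.7492*j - 0.819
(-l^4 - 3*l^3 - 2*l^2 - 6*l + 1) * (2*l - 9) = -2*l^5 + 3*l^4 + 23*l^3 + 6*l^2 + 56*l - 9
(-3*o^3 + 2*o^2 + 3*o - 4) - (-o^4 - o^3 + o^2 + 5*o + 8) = o^4 - 2*o^3 + o^2 - 2*o - 12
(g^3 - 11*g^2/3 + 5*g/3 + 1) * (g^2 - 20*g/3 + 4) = g^5 - 31*g^4/3 + 271*g^3/9 - 223*g^2/9 + 4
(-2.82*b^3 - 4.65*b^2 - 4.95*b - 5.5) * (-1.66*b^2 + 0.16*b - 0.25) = 4.6812*b^5 + 7.2678*b^4 + 8.178*b^3 + 9.5005*b^2 + 0.3575*b + 1.375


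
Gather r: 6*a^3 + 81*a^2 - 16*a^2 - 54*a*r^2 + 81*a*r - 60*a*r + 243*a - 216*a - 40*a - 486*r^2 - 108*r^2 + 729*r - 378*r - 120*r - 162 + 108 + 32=6*a^3 + 65*a^2 - 13*a + r^2*(-54*a - 594) + r*(21*a + 231) - 22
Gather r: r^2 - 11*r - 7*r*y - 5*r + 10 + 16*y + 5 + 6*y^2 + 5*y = r^2 + r*(-7*y - 16) + 6*y^2 + 21*y + 15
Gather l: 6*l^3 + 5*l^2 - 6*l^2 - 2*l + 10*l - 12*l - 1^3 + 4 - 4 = 6*l^3 - l^2 - 4*l - 1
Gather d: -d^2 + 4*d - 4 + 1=-d^2 + 4*d - 3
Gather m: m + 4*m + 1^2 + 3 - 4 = 5*m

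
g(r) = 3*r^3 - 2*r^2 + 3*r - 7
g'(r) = 9*r^2 - 4*r + 3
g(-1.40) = -23.35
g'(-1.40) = 26.24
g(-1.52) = -26.72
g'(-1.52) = 29.87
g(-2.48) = -72.50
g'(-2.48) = 68.27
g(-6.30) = -855.42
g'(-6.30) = 385.41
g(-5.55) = -598.12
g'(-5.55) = 302.42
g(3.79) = 138.96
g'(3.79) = 117.12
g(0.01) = -6.97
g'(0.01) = 2.96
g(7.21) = 1035.08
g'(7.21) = 442.02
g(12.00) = 4925.00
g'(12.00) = 1251.00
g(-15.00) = -10627.00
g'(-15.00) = 2088.00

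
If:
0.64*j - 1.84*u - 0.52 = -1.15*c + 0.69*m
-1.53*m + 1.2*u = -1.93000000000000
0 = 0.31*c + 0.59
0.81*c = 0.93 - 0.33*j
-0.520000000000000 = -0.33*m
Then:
No Solution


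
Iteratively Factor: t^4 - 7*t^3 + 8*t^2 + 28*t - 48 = (t - 2)*(t^3 - 5*t^2 - 2*t + 24) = (t - 4)*(t - 2)*(t^2 - t - 6) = (t - 4)*(t - 3)*(t - 2)*(t + 2)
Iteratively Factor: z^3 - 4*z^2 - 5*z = (z)*(z^2 - 4*z - 5) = z*(z + 1)*(z - 5)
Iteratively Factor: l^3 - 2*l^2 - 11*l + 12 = (l - 1)*(l^2 - l - 12) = (l - 4)*(l - 1)*(l + 3)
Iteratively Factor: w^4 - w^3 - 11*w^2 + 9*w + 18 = (w - 2)*(w^3 + w^2 - 9*w - 9) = (w - 2)*(w + 1)*(w^2 - 9) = (w - 2)*(w + 1)*(w + 3)*(w - 3)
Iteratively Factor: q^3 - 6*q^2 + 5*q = (q - 1)*(q^2 - 5*q) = q*(q - 1)*(q - 5)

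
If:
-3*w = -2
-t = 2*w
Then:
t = -4/3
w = 2/3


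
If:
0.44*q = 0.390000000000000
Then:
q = 0.89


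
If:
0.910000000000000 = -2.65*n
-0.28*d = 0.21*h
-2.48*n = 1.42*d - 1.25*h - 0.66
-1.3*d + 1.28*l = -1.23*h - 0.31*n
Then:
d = 0.49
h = -0.65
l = 1.21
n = -0.34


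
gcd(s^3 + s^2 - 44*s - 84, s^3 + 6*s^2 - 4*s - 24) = s^2 + 8*s + 12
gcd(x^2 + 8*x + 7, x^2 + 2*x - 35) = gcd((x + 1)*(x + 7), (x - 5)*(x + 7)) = x + 7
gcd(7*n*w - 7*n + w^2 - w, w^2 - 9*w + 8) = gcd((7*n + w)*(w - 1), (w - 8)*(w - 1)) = w - 1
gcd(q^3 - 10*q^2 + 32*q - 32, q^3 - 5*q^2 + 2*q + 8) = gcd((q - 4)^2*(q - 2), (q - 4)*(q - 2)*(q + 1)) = q^2 - 6*q + 8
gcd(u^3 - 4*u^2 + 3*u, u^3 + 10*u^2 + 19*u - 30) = u - 1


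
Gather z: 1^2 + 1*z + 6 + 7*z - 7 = 8*z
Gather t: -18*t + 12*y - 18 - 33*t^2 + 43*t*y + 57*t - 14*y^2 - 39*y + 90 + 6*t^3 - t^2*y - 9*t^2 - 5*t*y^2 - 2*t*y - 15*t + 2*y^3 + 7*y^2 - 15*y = 6*t^3 + t^2*(-y - 42) + t*(-5*y^2 + 41*y + 24) + 2*y^3 - 7*y^2 - 42*y + 72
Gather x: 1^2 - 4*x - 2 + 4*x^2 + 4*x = 4*x^2 - 1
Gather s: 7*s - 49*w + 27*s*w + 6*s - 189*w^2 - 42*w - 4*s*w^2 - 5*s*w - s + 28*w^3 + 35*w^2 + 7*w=s*(-4*w^2 + 22*w + 12) + 28*w^3 - 154*w^2 - 84*w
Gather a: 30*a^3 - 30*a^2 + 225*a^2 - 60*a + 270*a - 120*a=30*a^3 + 195*a^2 + 90*a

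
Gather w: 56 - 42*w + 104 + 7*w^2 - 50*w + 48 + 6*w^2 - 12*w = 13*w^2 - 104*w + 208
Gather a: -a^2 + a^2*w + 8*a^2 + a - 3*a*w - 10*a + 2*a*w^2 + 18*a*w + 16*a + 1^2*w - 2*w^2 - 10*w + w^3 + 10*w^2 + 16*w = a^2*(w + 7) + a*(2*w^2 + 15*w + 7) + w^3 + 8*w^2 + 7*w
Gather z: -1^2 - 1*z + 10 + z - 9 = 0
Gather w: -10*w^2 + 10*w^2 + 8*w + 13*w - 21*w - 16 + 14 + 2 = 0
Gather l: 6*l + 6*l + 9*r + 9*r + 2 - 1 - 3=12*l + 18*r - 2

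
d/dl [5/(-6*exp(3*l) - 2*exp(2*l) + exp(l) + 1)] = (90*exp(2*l) + 20*exp(l) - 5)*exp(l)/(6*exp(3*l) + 2*exp(2*l) - exp(l) - 1)^2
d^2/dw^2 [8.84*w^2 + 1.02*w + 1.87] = 17.6800000000000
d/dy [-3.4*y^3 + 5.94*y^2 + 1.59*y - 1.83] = -10.2*y^2 + 11.88*y + 1.59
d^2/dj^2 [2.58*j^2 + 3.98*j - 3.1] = 5.16000000000000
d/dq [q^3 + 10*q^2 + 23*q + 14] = 3*q^2 + 20*q + 23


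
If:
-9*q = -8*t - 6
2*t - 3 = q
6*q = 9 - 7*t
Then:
No Solution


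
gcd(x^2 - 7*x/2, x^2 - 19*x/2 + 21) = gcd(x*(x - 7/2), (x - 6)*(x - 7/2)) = x - 7/2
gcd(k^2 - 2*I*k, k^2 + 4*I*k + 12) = k - 2*I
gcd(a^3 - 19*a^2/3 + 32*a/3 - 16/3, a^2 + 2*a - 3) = a - 1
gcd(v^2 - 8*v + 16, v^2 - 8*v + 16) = v^2 - 8*v + 16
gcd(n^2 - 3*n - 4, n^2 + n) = n + 1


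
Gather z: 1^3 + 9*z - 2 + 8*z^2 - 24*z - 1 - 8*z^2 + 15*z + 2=0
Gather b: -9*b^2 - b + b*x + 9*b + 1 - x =-9*b^2 + b*(x + 8) - x + 1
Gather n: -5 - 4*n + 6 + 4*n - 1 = 0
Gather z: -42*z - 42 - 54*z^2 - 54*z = -54*z^2 - 96*z - 42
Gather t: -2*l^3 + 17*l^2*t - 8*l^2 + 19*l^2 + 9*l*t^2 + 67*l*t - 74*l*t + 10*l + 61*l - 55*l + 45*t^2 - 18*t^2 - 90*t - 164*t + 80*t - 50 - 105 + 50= -2*l^3 + 11*l^2 + 16*l + t^2*(9*l + 27) + t*(17*l^2 - 7*l - 174) - 105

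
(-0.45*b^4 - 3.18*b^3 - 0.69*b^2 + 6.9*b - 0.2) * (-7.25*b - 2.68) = 3.2625*b^5 + 24.261*b^4 + 13.5249*b^3 - 48.1758*b^2 - 17.042*b + 0.536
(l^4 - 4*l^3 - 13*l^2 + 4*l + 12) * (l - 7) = l^5 - 11*l^4 + 15*l^3 + 95*l^2 - 16*l - 84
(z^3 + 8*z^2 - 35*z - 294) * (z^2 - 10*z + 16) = z^5 - 2*z^4 - 99*z^3 + 184*z^2 + 2380*z - 4704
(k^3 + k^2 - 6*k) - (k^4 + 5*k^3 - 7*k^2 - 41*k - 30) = -k^4 - 4*k^3 + 8*k^2 + 35*k + 30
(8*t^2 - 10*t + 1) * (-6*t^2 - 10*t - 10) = -48*t^4 - 20*t^3 + 14*t^2 + 90*t - 10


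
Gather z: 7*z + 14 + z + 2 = 8*z + 16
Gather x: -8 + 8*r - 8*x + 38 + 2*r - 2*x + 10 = 10*r - 10*x + 40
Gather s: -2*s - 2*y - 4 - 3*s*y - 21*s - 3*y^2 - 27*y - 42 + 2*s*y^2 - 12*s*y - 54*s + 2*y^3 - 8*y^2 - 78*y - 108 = s*(2*y^2 - 15*y - 77) + 2*y^3 - 11*y^2 - 107*y - 154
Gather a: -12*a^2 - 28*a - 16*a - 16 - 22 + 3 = -12*a^2 - 44*a - 35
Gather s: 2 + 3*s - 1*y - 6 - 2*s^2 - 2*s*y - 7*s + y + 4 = -2*s^2 + s*(-2*y - 4)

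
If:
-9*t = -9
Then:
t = 1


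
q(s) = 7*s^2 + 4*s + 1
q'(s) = 14*s + 4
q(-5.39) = 182.80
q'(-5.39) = -71.46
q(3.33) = 91.94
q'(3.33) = 50.62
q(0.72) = 7.51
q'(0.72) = 14.08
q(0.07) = 1.31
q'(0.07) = 4.98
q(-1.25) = 6.94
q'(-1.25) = -13.50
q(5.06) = 200.47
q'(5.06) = 74.84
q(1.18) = 15.47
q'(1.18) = 20.52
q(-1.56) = 11.80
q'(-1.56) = -17.84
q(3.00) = 76.00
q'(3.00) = 46.00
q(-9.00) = 532.00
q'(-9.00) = -122.00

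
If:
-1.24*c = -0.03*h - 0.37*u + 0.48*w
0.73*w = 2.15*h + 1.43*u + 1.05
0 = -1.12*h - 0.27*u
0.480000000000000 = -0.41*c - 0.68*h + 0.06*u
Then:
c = -0.72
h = -0.20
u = 0.83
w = 2.48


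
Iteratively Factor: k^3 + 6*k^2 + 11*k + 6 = (k + 3)*(k^2 + 3*k + 2) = (k + 2)*(k + 3)*(k + 1)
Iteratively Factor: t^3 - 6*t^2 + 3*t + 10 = (t - 2)*(t^2 - 4*t - 5) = (t - 5)*(t - 2)*(t + 1)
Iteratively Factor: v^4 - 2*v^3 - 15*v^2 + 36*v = (v - 3)*(v^3 + v^2 - 12*v) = v*(v - 3)*(v^2 + v - 12) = v*(v - 3)*(v + 4)*(v - 3)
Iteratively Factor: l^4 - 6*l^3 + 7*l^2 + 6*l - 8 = (l + 1)*(l^3 - 7*l^2 + 14*l - 8) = (l - 1)*(l + 1)*(l^2 - 6*l + 8) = (l - 4)*(l - 1)*(l + 1)*(l - 2)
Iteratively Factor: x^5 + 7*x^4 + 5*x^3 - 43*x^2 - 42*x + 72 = (x - 1)*(x^4 + 8*x^3 + 13*x^2 - 30*x - 72) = (x - 1)*(x + 3)*(x^3 + 5*x^2 - 2*x - 24) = (x - 1)*(x + 3)*(x + 4)*(x^2 + x - 6) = (x - 1)*(x + 3)^2*(x + 4)*(x - 2)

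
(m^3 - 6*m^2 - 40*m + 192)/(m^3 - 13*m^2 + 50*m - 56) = (m^2 - 2*m - 48)/(m^2 - 9*m + 14)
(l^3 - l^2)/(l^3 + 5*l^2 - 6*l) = l/(l + 6)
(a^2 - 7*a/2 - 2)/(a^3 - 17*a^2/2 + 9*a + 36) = (2*a + 1)/(2*a^2 - 9*a - 18)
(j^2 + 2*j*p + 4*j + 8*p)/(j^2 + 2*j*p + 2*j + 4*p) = (j + 4)/(j + 2)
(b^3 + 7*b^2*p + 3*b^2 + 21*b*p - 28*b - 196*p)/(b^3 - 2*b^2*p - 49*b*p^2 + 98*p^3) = (b^2 + 3*b - 28)/(b^2 - 9*b*p + 14*p^2)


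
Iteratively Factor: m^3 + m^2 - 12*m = (m + 4)*(m^2 - 3*m) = m*(m + 4)*(m - 3)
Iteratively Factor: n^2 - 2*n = (n - 2)*(n)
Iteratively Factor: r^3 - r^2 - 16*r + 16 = (r + 4)*(r^2 - 5*r + 4) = (r - 1)*(r + 4)*(r - 4)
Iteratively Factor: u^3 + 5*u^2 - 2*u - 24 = (u + 4)*(u^2 + u - 6) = (u - 2)*(u + 4)*(u + 3)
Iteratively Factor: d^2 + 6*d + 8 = (d + 2)*(d + 4)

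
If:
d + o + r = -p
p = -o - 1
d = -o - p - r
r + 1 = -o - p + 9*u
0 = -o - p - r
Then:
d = 0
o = -p - 1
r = 1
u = 1/9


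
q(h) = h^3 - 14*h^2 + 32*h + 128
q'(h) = 3*h^2 - 28*h + 32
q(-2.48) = -52.72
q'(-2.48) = 119.89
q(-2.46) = -50.33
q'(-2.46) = 119.03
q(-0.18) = 121.78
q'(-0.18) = 37.14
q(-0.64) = 101.52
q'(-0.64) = 51.15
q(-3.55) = -206.77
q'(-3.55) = 169.21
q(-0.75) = 95.70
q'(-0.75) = 54.69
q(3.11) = 122.19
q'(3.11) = -26.06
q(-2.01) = -1.00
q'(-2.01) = 100.40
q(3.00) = 125.00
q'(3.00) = -25.00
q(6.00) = 32.00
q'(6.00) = -28.00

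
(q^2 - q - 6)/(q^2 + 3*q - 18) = (q + 2)/(q + 6)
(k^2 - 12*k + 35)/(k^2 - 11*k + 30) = (k - 7)/(k - 6)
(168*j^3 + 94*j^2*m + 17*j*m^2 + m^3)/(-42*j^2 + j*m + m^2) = (-24*j^2 - 10*j*m - m^2)/(6*j - m)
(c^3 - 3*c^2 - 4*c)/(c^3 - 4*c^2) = (c + 1)/c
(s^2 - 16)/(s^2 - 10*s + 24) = (s + 4)/(s - 6)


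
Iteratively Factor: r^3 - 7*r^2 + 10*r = (r - 2)*(r^2 - 5*r) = r*(r - 2)*(r - 5)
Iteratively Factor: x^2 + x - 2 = (x - 1)*(x + 2)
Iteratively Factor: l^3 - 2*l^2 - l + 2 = (l + 1)*(l^2 - 3*l + 2) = (l - 1)*(l + 1)*(l - 2)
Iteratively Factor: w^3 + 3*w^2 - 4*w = (w + 4)*(w^2 - w) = (w - 1)*(w + 4)*(w)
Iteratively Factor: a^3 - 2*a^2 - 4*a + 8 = (a + 2)*(a^2 - 4*a + 4) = (a - 2)*(a + 2)*(a - 2)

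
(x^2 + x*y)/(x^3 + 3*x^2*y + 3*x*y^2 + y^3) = x/(x^2 + 2*x*y + y^2)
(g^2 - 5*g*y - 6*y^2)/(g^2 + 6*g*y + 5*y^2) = (g - 6*y)/(g + 5*y)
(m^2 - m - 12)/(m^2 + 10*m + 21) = (m - 4)/(m + 7)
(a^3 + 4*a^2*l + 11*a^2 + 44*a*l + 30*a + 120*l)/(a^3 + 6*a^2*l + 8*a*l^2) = (a^2 + 11*a + 30)/(a*(a + 2*l))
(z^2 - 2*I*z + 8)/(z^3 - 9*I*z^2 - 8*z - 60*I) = (z - 4*I)/(z^2 - 11*I*z - 30)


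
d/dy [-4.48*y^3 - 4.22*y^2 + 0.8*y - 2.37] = -13.44*y^2 - 8.44*y + 0.8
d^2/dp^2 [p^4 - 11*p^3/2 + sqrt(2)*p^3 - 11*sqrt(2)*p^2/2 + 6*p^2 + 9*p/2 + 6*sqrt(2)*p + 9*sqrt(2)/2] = 12*p^2 - 33*p + 6*sqrt(2)*p - 11*sqrt(2) + 12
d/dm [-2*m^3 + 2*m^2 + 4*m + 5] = -6*m^2 + 4*m + 4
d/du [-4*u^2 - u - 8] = -8*u - 1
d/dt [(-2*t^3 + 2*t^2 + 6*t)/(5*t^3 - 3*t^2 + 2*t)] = 2*(-2*t^2 - 34*t + 11)/(25*t^4 - 30*t^3 + 29*t^2 - 12*t + 4)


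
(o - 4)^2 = o^2 - 8*o + 16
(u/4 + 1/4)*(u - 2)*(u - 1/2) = u^3/4 - 3*u^2/8 - 3*u/8 + 1/4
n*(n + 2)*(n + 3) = n^3 + 5*n^2 + 6*n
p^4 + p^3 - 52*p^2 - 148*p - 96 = (p - 8)*(p + 1)*(p + 2)*(p + 6)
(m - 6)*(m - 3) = m^2 - 9*m + 18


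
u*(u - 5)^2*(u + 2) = u^4 - 8*u^3 + 5*u^2 + 50*u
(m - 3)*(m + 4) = m^2 + m - 12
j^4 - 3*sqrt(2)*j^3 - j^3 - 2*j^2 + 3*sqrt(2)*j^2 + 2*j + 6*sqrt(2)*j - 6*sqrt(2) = (j - 1)*(j - 3*sqrt(2))*(j - sqrt(2))*(j + sqrt(2))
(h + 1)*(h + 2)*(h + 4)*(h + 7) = h^4 + 14*h^3 + 63*h^2 + 106*h + 56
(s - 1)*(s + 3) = s^2 + 2*s - 3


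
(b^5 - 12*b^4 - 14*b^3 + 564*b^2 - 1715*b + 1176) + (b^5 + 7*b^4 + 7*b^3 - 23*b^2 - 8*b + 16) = 2*b^5 - 5*b^4 - 7*b^3 + 541*b^2 - 1723*b + 1192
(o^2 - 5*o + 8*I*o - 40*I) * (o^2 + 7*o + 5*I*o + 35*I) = o^4 + 2*o^3 + 13*I*o^3 - 75*o^2 + 26*I*o^2 - 80*o - 455*I*o + 1400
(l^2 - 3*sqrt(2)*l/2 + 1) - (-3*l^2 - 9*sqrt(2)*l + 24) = 4*l^2 + 15*sqrt(2)*l/2 - 23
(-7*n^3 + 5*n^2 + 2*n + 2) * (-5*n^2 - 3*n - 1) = 35*n^5 - 4*n^4 - 18*n^3 - 21*n^2 - 8*n - 2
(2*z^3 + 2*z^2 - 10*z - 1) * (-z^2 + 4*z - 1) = -2*z^5 + 6*z^4 + 16*z^3 - 41*z^2 + 6*z + 1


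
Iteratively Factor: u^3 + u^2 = (u)*(u^2 + u) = u*(u + 1)*(u)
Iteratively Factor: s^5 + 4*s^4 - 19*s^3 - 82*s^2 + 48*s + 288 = (s + 3)*(s^4 + s^3 - 22*s^2 - 16*s + 96) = (s - 4)*(s + 3)*(s^3 + 5*s^2 - 2*s - 24) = (s - 4)*(s + 3)*(s + 4)*(s^2 + s - 6) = (s - 4)*(s - 2)*(s + 3)*(s + 4)*(s + 3)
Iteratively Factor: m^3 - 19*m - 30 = (m + 3)*(m^2 - 3*m - 10) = (m + 2)*(m + 3)*(m - 5)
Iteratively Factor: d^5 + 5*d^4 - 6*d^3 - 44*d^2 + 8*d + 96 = (d - 2)*(d^4 + 7*d^3 + 8*d^2 - 28*d - 48) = (d - 2)*(d + 2)*(d^3 + 5*d^2 - 2*d - 24) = (d - 2)*(d + 2)*(d + 4)*(d^2 + d - 6) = (d - 2)*(d + 2)*(d + 3)*(d + 4)*(d - 2)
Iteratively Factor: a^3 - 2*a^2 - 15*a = (a + 3)*(a^2 - 5*a) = (a - 5)*(a + 3)*(a)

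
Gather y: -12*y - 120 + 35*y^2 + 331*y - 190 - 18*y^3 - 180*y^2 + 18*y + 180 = -18*y^3 - 145*y^2 + 337*y - 130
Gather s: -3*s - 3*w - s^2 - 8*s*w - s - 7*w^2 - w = -s^2 + s*(-8*w - 4) - 7*w^2 - 4*w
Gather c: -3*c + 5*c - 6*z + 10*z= 2*c + 4*z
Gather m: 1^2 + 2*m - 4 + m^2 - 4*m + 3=m^2 - 2*m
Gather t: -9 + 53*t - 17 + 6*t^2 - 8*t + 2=6*t^2 + 45*t - 24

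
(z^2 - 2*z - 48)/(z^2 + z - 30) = (z - 8)/(z - 5)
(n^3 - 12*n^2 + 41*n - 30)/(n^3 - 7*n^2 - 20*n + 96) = (n^3 - 12*n^2 + 41*n - 30)/(n^3 - 7*n^2 - 20*n + 96)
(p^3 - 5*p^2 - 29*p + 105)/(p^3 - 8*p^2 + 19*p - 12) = (p^2 - 2*p - 35)/(p^2 - 5*p + 4)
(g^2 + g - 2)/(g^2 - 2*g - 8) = (g - 1)/(g - 4)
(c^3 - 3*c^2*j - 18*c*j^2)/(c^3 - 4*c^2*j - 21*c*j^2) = (c - 6*j)/(c - 7*j)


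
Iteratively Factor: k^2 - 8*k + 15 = (k - 5)*(k - 3)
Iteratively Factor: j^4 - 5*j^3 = (j)*(j^3 - 5*j^2) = j^2*(j^2 - 5*j) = j^2*(j - 5)*(j)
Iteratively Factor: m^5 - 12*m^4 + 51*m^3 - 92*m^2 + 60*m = (m)*(m^4 - 12*m^3 + 51*m^2 - 92*m + 60) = m*(m - 3)*(m^3 - 9*m^2 + 24*m - 20) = m*(m - 5)*(m - 3)*(m^2 - 4*m + 4) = m*(m - 5)*(m - 3)*(m - 2)*(m - 2)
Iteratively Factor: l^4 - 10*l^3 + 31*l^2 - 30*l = (l - 3)*(l^3 - 7*l^2 + 10*l) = (l - 5)*(l - 3)*(l^2 - 2*l) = (l - 5)*(l - 3)*(l - 2)*(l)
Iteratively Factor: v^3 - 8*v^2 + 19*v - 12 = (v - 4)*(v^2 - 4*v + 3) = (v - 4)*(v - 3)*(v - 1)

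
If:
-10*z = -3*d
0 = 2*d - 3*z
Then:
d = 0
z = 0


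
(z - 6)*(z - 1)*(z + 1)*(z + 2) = z^4 - 4*z^3 - 13*z^2 + 4*z + 12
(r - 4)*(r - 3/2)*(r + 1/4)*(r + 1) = r^4 - 17*r^3/4 - 5*r^2/8 + 49*r/8 + 3/2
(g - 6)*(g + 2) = g^2 - 4*g - 12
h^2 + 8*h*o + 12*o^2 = (h + 2*o)*(h + 6*o)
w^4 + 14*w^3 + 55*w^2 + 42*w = w*(w + 1)*(w + 6)*(w + 7)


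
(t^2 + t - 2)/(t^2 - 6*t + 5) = (t + 2)/(t - 5)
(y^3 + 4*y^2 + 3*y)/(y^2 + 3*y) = y + 1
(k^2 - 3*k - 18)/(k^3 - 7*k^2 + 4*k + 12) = (k + 3)/(k^2 - k - 2)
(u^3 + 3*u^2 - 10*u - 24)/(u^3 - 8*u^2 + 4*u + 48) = (u^2 + u - 12)/(u^2 - 10*u + 24)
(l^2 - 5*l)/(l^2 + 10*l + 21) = l*(l - 5)/(l^2 + 10*l + 21)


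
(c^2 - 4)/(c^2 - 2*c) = (c + 2)/c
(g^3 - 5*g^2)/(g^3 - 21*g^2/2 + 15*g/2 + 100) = 2*g^2/(2*g^2 - 11*g - 40)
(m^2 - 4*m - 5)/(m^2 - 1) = (m - 5)/(m - 1)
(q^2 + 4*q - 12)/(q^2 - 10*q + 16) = (q + 6)/(q - 8)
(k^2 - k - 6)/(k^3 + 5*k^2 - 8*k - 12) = (k^2 - k - 6)/(k^3 + 5*k^2 - 8*k - 12)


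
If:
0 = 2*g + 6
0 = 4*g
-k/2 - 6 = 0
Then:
No Solution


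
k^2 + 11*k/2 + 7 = (k + 2)*(k + 7/2)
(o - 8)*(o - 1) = o^2 - 9*o + 8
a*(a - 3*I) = a^2 - 3*I*a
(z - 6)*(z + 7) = z^2 + z - 42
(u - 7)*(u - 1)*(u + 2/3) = u^3 - 22*u^2/3 + 5*u/3 + 14/3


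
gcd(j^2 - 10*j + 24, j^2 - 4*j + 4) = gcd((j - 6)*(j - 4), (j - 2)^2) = 1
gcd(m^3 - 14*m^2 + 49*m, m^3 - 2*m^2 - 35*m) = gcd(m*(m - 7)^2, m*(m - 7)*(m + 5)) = m^2 - 7*m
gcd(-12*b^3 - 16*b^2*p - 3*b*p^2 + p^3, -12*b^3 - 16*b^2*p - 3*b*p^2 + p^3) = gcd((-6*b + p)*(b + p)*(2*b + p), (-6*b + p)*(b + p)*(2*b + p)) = -12*b^3 - 16*b^2*p - 3*b*p^2 + p^3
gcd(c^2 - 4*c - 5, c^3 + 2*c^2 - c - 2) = c + 1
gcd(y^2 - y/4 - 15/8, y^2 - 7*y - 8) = 1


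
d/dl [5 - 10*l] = -10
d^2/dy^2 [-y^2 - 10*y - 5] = -2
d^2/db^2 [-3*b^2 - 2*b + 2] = -6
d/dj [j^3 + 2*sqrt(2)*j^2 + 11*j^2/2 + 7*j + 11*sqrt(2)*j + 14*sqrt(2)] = 3*j^2 + 4*sqrt(2)*j + 11*j + 7 + 11*sqrt(2)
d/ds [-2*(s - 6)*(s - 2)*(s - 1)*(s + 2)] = -8*s^3 + 42*s^2 - 8*s - 56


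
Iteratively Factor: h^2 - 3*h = (h)*(h - 3)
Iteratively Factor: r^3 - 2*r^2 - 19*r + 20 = (r - 1)*(r^2 - r - 20) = (r - 1)*(r + 4)*(r - 5)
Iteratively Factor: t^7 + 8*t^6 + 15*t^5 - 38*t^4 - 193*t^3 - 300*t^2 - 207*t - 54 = (t + 2)*(t^6 + 6*t^5 + 3*t^4 - 44*t^3 - 105*t^2 - 90*t - 27) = (t + 1)*(t + 2)*(t^5 + 5*t^4 - 2*t^3 - 42*t^2 - 63*t - 27) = (t + 1)*(t + 2)*(t + 3)*(t^4 + 2*t^3 - 8*t^2 - 18*t - 9) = (t + 1)^2*(t + 2)*(t + 3)*(t^3 + t^2 - 9*t - 9) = (t - 3)*(t + 1)^2*(t + 2)*(t + 3)*(t^2 + 4*t + 3) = (t - 3)*(t + 1)^2*(t + 2)*(t + 3)^2*(t + 1)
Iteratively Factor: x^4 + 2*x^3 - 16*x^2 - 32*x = (x + 4)*(x^3 - 2*x^2 - 8*x) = (x + 2)*(x + 4)*(x^2 - 4*x) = (x - 4)*(x + 2)*(x + 4)*(x)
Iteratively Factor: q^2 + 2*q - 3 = (q + 3)*(q - 1)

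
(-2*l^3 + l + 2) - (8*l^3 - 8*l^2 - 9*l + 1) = -10*l^3 + 8*l^2 + 10*l + 1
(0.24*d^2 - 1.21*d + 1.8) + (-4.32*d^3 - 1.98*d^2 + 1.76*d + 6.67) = -4.32*d^3 - 1.74*d^2 + 0.55*d + 8.47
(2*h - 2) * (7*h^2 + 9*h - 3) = 14*h^3 + 4*h^2 - 24*h + 6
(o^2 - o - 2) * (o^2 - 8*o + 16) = o^4 - 9*o^3 + 22*o^2 - 32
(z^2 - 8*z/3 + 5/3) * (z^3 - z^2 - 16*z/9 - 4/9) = z^5 - 11*z^4/3 + 23*z^3/9 + 71*z^2/27 - 16*z/9 - 20/27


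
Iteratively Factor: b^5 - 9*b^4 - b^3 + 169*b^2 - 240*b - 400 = (b + 4)*(b^4 - 13*b^3 + 51*b^2 - 35*b - 100) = (b - 5)*(b + 4)*(b^3 - 8*b^2 + 11*b + 20) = (b - 5)^2*(b + 4)*(b^2 - 3*b - 4) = (b - 5)^2*(b - 4)*(b + 4)*(b + 1)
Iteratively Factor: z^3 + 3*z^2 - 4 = (z + 2)*(z^2 + z - 2) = (z - 1)*(z + 2)*(z + 2)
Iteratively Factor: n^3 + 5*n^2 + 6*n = (n + 2)*(n^2 + 3*n) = n*(n + 2)*(n + 3)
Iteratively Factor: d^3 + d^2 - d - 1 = (d + 1)*(d^2 - 1) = (d + 1)^2*(d - 1)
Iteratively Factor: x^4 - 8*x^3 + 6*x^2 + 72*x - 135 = (x + 3)*(x^3 - 11*x^2 + 39*x - 45) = (x - 3)*(x + 3)*(x^2 - 8*x + 15) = (x - 5)*(x - 3)*(x + 3)*(x - 3)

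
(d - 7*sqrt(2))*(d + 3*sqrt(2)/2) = d^2 - 11*sqrt(2)*d/2 - 21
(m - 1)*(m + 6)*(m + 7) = m^3 + 12*m^2 + 29*m - 42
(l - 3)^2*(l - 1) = l^3 - 7*l^2 + 15*l - 9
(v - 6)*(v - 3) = v^2 - 9*v + 18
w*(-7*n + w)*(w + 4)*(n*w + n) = -7*n^2*w^3 - 35*n^2*w^2 - 28*n^2*w + n*w^4 + 5*n*w^3 + 4*n*w^2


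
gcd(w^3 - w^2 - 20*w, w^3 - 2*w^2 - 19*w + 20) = w^2 - w - 20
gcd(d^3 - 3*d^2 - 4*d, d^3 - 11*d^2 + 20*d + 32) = d^2 - 3*d - 4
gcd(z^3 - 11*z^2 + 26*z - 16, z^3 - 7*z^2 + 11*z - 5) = z - 1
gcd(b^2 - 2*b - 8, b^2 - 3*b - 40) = 1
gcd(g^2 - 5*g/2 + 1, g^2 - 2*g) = g - 2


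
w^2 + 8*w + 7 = (w + 1)*(w + 7)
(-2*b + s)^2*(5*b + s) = 20*b^3 - 16*b^2*s + b*s^2 + s^3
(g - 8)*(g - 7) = g^2 - 15*g + 56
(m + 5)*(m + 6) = m^2 + 11*m + 30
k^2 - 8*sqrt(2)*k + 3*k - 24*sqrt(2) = (k + 3)*(k - 8*sqrt(2))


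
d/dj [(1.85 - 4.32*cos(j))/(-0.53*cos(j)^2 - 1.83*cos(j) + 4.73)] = (2.2896*cos(j)^2 - 1.961*cos(j) + 17.0481)*sin(j)/(0.2809*cos(j)^4 + 1.9398*cos(j)^3 - 1.6649*cos(j)^2 - 17.3118*cos(j) + 22.3729)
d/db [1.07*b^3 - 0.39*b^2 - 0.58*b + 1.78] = 3.21*b^2 - 0.78*b - 0.58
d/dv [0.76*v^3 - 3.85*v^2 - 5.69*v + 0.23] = 2.28*v^2 - 7.7*v - 5.69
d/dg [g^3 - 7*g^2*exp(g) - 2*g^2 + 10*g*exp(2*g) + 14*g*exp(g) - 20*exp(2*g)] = -7*g^2*exp(g) + 3*g^2 + 20*g*exp(2*g) - 4*g - 30*exp(2*g) + 14*exp(g)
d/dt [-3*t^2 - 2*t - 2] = -6*t - 2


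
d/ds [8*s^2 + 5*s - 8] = 16*s + 5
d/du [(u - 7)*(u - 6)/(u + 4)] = (u^2 + 8*u - 94)/(u^2 + 8*u + 16)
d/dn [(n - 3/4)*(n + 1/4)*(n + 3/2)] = 3*n^2 + 2*n - 15/16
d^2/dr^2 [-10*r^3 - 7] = -60*r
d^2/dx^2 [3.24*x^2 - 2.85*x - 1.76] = 6.48000000000000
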